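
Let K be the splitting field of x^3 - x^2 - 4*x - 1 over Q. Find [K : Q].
The degree of the splitting field over Q equals the order of the Galois group, so first determine the group. The polynomial is an irreducible cubic over Q and its discriminant is 169 = 13^2, a perfect square. For an irreducible cubic, a square discriminant forces the Galois group to be A_3, the cyclic group of order 3. The Galois group C_3 (3T1) has order 3, so the splitting field has degree 3 over Q.

3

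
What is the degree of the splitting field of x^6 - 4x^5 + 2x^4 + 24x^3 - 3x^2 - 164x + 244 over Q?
72

The degree of the splitting field over Q equals the order of the Galois group, so first determine the group. The polynomial f is an irreducible sextic over Q, so G = Gal(f/Q) is one of the 16 transitive subgroups 6T1, ..., 6T16 of S_6. The discriminant of f is -3767550835949568, which is not a perfect square, so G is not contained in A_6. The transitive groups of degree 6 not contained in A_6 are: C_6 (6T1, order 6), S_3 (6T2, order 6), D_6 (6T3, order 12), C_3 x S_3 (6T5, order 18), A_4 x C_2 (6T6, order 24), S_4 (6T8, order 24), S_3 x S_3 (6T9, order 36), S_4 x C_2 (6T11, order 48), (S_3 x S_3) : C_2 (6T13, order 72), PGL(2,5) (6T14, order 120), S_6 (6T16, order 720). By Dedekind's theorem, for a prime p not dividing disc(f) the degrees of the irreducible factors of f mod p form the cycle type of an element of G. Factoring f modulo the 27 such primes p <= 113 (skipping 2, 3, 41, which divide the discriminant), each new pattern first appears at: mod 5: f = (x + 4)(x^2 + 4x + 1)(x^3 + 3x^2 + x + 1), pattern 3+2+1; mod 7: f = (x^2 + x + 6)(x^4 + 2x^3 + x^2 + 4x + 1), pattern 4+2; mod 17: f = (x^3 + 15x^2 + 6x + 13)(x^3 + 15x^2 + 9x + 7), pattern 3+3; mod 19: f = (x^2 + 6x + 13)(x^2 + 11x + 8)(x^2 + 17x + 6), pattern 2+2+2; mod 31: f = (x^6 + 27x^5 + 2x^4 + 24x^3 + 28x^2 + 22x + 27), pattern 6; mod 37: f = (x + 2)(x + 3)(x^2 + 32x + 15)(x^2 + 33x + 6), pattern 2+2+1+1; mod 61: f = (x)(x + 26)(x + 33)(x^3 + 59x^2 + 55x + 20), pattern 3+1+1+1; mod 113: f = (x + 10)(x + 30)(x + 31)(x + 71)(x^2 + 80x + 28), pattern 2+1+1+1+1. No other pattern occurs in this range, so the set of observed cycle types is {3+2+1, 4+2, 3+3, 2+2+2, 6, 2+2+1+1, 3+1+1+1, 2+1+1+1+1}. The candidates containing elements of all these cycle types are (S_3 x S_3) : C_2 (6T13) of order 72, S_6 (6T16) of order 720; the others are excluded. The observed types are precisely the cycle types that occur in (S_3 x S_3) : C_2 (6T13) (apart from the identity). Each of the other remaining candidates has further cycle types, and by the Chebotarev density theorem the matching factorization patterns would occur for a proportion of primes equal to their share of the group: S_6 (6T16) additionally contains elements of type 5+1, 4+1+1 (234 of its 720 elements, about 32% of primes). None of the 27 primes tested shows any such pattern (for each of these groups the chance of that is below 10^-4), which rules them out. Hence G = (S_3 x S_3) : C_2 (6T13), of order 72. The Galois group (S_3 x S_3) : C_2 (6T13) has order 72, so the splitting field has degree 72 over Q.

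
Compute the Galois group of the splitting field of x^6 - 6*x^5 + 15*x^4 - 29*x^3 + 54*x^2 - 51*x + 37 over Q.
(S_3 x S_3) : C_2, the group 6T13 of order 72

The polynomial f is an irreducible sextic over Q, so G = Gal(f/Q) is one of the 16 transitive subgroups 6T1, ..., 6T16 of S_6. The discriminant of f is -945145936107, which is not a perfect square, so G is not contained in A_6. The transitive groups of degree 6 not contained in A_6 are: C_6 (6T1, order 6), S_3 (6T2, order 6), D_6 (6T3, order 12), C_3 x S_3 (6T5, order 18), A_4 x C_2 (6T6, order 24), S_4 (6T8, order 24), S_3 x S_3 (6T9, order 36), S_4 x C_2 (6T11, order 48), (S_3 x S_3) : C_2 (6T13, order 72), PGL(2,5) (6T14, order 120), S_6 (6T16, order 720). By Dedekind's theorem, for a prime p not dividing disc(f) the degrees of the irreducible factors of f mod p form the cycle type of an element of G. Factoring f modulo the 27 such primes p <= 127 (skipping 3, 17, 19, 43, which divide the discriminant), each new pattern first appears at: mod 2: f = (x^6 + x^4 + x^3 + x + 1), pattern 6; mod 7: f = (x + 6)(x^2 + 5x + 5)(x^3 + 4x^2 + 6x + 1), pattern 3+2+1; mod 11: f = (x^2 + 7x + 2)(x^4 + 9x^3 + 5x^2 + 6x + 2), pattern 4+2; mod 13: f = (x + 6)(x + 8)(x^2 + 2x + 12)(x^2 + 4x + 6), pattern 2+2+1+1; mod 61: f = (x + 11)(x + 25)(x + 40)(x + 54)(x^2 + 47x + 42), pattern 2+1+1+1+1; mod 97: f = (x + 37)(x + 71)(x + 83)(x^3 + 94x^2 + 55x + 4), pattern 3+1+1+1; mod 113: f = (x^2 + 50x + 95)(x^2 + 59x + 88)(x^2 + 111x + 38), pattern 2+2+2; mod 127: f = (x^3 + 124x^2 + 52x + 53)(x^3 + 124x^2 + 81x + 63), pattern 3+3. No other pattern occurs in this range, so the set of observed cycle types is {6, 3+2+1, 4+2, 2+2+1+1, 2+1+1+1+1, 3+1+1+1, 2+2+2, 3+3}. The candidates containing elements of all these cycle types are (S_3 x S_3) : C_2 (6T13) of order 72, S_6 (6T16) of order 720; the others are excluded. The observed types are precisely the cycle types that occur in (S_3 x S_3) : C_2 (6T13) (apart from the identity). Each of the other remaining candidates has further cycle types, and by the Chebotarev density theorem the matching factorization patterns would occur for a proportion of primes equal to their share of the group: S_6 (6T16) additionally contains elements of type 5+1, 4+1+1 (234 of its 720 elements, about 32% of primes). None of the 27 primes tested shows any such pattern (for each of these groups the chance of that is below 10^-4), which rules them out. Hence G = (S_3 x S_3) : C_2 (6T13), of order 72.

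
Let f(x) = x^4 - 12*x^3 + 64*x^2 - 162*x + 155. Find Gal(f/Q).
The polynomial is an irreducible quartic over Q and its discriminant is 195536, which is not a perfect square, so the Galois group is not contained in A_4. The resolvent cubic y^3 - 64*y^2 + 1324*y - 8884 is irreducible over Q. An irreducible resolvent with non-square discriminant gives S_4.

S_4 (order 24)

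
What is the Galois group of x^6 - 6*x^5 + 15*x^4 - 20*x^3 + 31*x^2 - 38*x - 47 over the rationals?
The polynomial f is an irreducible sextic over Q, so G = Gal(f/Q) is one of the 16 transitive subgroups 6T1, ..., 6T16 of S_6. The discriminant of f is 66039417143296 = 8126464^2, a perfect square, so G is contained in A_6. The transitive groups of degree 6 contained in A_6 are: A_4 (6T4, order 12), S_4 (6T7, order 24), (C_3 x C_3) : C_4 (6T10, order 36), PSL(2,5) (6T12, order 60), A_6 (6T15, order 360). By Dedekind's theorem, for a prime p not dividing disc(f) the degrees of the irreducible factors of f mod p form the cycle type of an element of G. Factoring f modulo the 79 such primes p <= 419 (skipping 2, 31, which divide the discriminant), each new pattern first appears at: mod 3: f = (x^2 + x + 2)(x^4 + 2x^3 + 2x^2 + x + 2), pattern 4+2; mod 5: f = (x^3 + 4x + 3)(x^3 + 4x^2 + x + 1), pattern 3+3; mod 11: f = (x + 4)(x + 5)(x^2 + x + 4)(x^2 + 6x + 10), pattern 2+2+1+1; mod 67: f = (x + 3)(x + 5)(x + 21)(x + 44)(x + 60)(x + 62), pattern 1+1+1+1+1+1. No other pattern occurs in this range, so the set of observed cycle types is {4+2, 3+3, 2+2+1+1, 1+1+1+1+1+1}. The candidates containing elements of all these cycle types are S_4 (6T7) of order 24, (C_3 x C_3) : C_4 (6T10) of order 36, A_6 (6T15) of order 360; the others are excluded. The observed types are precisely the cycle types that occur in S_4 (6T7). Each of the other remaining candidates has further cycle types, and by the Chebotarev density theorem the matching factorization patterns would occur for a proportion of primes equal to their share of the group: (C_3 x C_3) : C_4 (6T10) additionally contains elements of type 3+1+1+1 (4 of its 36 elements, about 11% of primes); A_6 (6T15) additionally contains elements of type 5+1, 3+1+1+1 (184 of its 360 elements, about 51% of primes). None of the 79 primes tested shows any such pattern (for each of these groups the chance of that is below 10^-4), which rules them out. Hence G = S_4 (6T7), of order 24.

S_4, S_4(6d), the S_4-action on 6 points inside A_6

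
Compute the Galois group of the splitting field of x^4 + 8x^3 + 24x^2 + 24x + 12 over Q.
A_4, the alternating group on 4 letters

The polynomial is an irreducible quartic over Q and its discriminant is 331776 = 576^2, a perfect square, so the Galois group is contained in A_4. The resolvent cubic y^3 - 24*y^2 + 144*y - 192 is irreducible over Q. An irreducible resolvent with square discriminant gives A_4.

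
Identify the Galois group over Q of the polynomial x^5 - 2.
F_20 (order 20)

The polynomial f is an irreducible quintic over Q, so G = Gal(f/Q) is a transitive subgroup of S_5: one of C_5 (5T1, order 5), D_5 (5T2, order 10), F_20 (5T3, order 20), A_5 (5T4, order 60) or S_5 (5T5, order 120). The discriminant of f is 50000, which is not a perfect square, so G is not contained in A_5. The transitive groups of degree 5 not contained in A_5 are: F_20 (5T3, order 20), S_5 (5T5, order 120). By Dedekind's theorem, for a prime p not dividing disc(f) the degrees of the irreducible factors of f mod p form the cycle type of an element of G. Factoring f modulo the 18 such primes p <= 71 (skipping 2, 5, which divide the discriminant), each new pattern first appears at: mod 3: f = (x + 1)(x^4 + 2x^3 + x^2 + 2x + 1), pattern 4+1; mod 11: f = (x^5 + 9), pattern 5; mod 19: f = (x + 4)(x^2 + 16x + 16)(x^2 + 18x + 16), pattern 2+2+1. No other pattern occurs in this range, so the set of observed cycle types is {4+1, 5, 2+2+1}. The candidates containing elements of all these cycle types are F_20 (5T3) of order 20, S_5 (5T5) of order 120; the others are excluded. The observed types are precisely the cycle types that occur in F_20 (5T3) (apart from the identity). Each of the other remaining candidates has further cycle types, and by the Chebotarev density theorem the matching factorization patterns would occur for a proportion of primes equal to their share of the group: S_5 (5T5) additionally contains elements of type 3+2, 3+1+1, 2+1+1+1 (50 of its 120 elements, about 42% of primes). None of the 18 primes tested shows any such pattern (for each of these groups the chance of that is below 10^-4), which rules them out. Hence G = F_20 (5T3), of order 20.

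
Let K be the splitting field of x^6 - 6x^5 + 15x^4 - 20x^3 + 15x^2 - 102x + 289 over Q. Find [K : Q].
The degree of the splitting field over Q equals the order of the Galois group, so first determine the group. The polynomial f is an irreducible sextic over Q, so G = Gal(f/Q) is one of the 16 transitive subgroups 6T1, ..., 6T16 of S_6. The discriminant of f is -9727331052552192, which is not a perfect square, so G is not contained in A_6. The transitive groups of degree 6 not contained in A_6 are: C_6 (6T1, order 6), S_3 (6T2, order 6), D_6 (6T3, order 12), C_3 x S_3 (6T5, order 18), A_4 x C_2 (6T6, order 24), S_4 (6T8, order 24), S_3 x S_3 (6T9, order 36), S_4 x C_2 (6T11, order 48), (S_3 x S_3) : C_2 (6T13, order 72), PGL(2,5) (6T14, order 120), S_6 (6T16, order 720). By Dedekind's theorem, for a prime p not dividing disc(f) the degrees of the irreducible factors of f mod p form the cycle type of an element of G. Factoring f modulo the 27 such primes p <= 127 (skipping 2, 3, 17, 43, which divide the discriminant), each new pattern first appears at: mod 5: f = (x^6 + 4x^5 + 3x + 4), pattern 6; mod 7: f = (x + 1)(x^2 + 6x + 3)(x^3 + x^2 + 6x + 3), pattern 3+2+1; mod 11: f = (x^2 + 5x + 2)(x^4 + 2x^2 + 3x + 7), pattern 4+2; mod 13: f = (x + 2)(x + 5)(x^2 + 4x + 6)(x^2 + 9x + 2), pattern 2+2+1+1; mod 61: f = (x + 18)(x + 40)(x + 52)(x + 56)(x^2 + 11x + 5), pattern 2+1+1+1+1; mod 97: f = (x + 72)(x + 76)(x + 95)(x^3 + 42x^2 + 56x + 17), pattern 3+1+1+1; mod 113: f = (x^2 + 21x + 59)(x^2 + 96x + 78)(x^2 + 103x + 49), pattern 2+2+2; mod 127: f = (x^3 + 46x^2 + 104x + 17)(x^3 + 75x^2 + 17x + 17), pattern 3+3. No other pattern occurs in this range, so the set of observed cycle types is {6, 3+2+1, 4+2, 2+2+1+1, 2+1+1+1+1, 3+1+1+1, 2+2+2, 3+3}. The candidates containing elements of all these cycle types are (S_3 x S_3) : C_2 (6T13) of order 72, S_6 (6T16) of order 720; the others are excluded. The observed types are precisely the cycle types that occur in (S_3 x S_3) : C_2 (6T13) (apart from the identity). Each of the other remaining candidates has further cycle types, and by the Chebotarev density theorem the matching factorization patterns would occur for a proportion of primes equal to their share of the group: S_6 (6T16) additionally contains elements of type 5+1, 4+1+1 (234 of its 720 elements, about 32% of primes). None of the 27 primes tested shows any such pattern (for each of these groups the chance of that is below 10^-4), which rules them out. Hence G = (S_3 x S_3) : C_2 (6T13), of order 72. The Galois group (S_3 x S_3) : C_2 (6T13) has order 72, so the splitting field has degree 72 over Q.

72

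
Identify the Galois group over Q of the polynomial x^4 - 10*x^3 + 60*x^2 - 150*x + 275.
C_4 (order 4)

The polynomial is an irreducible quartic over Q and its discriminant is 320000000, which is not a perfect square, so the Galois group is not contained in A_4. The resolvent cubic y^3 - 60*y^2 + 400*y + 16000 has exactly one rational root, so the Galois group is C_4 or D_4. The quartic becomes reducible over Q(sqrt(disc)), so the group is C_4.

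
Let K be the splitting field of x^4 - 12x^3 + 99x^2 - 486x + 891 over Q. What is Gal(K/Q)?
The polynomial is an irreducible quartic over Q and its discriminant is 1947199824, which is not a perfect square, so the Galois group is not contained in A_4. The resolvent cubic y^3 - 99*y^2 + 2268*y - 11664 is irreducible over Q. An irreducible resolvent with non-square discriminant gives S_4.

S_4 (order 24)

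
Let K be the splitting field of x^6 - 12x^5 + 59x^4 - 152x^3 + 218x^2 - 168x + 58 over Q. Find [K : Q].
24

The degree of the splitting field over Q equals the order of the Galois group, so first determine the group. The polynomial f is an irreducible sextic over Q, so G = Gal(f/Q) is one of the 16 transitive subgroups 6T1, ..., 6T16 of S_6. The discriminant of f is -5120000, which is not a perfect square, so G is not contained in A_6. The transitive groups of degree 6 not contained in A_6 are: C_6 (6T1, order 6), S_3 (6T2, order 6), D_6 (6T3, order 12), C_3 x S_3 (6T5, order 18), A_4 x C_2 (6T6, order 24), S_4 (6T8, order 24), S_3 x S_3 (6T9, order 36), S_4 x C_2 (6T11, order 48), (S_3 x S_3) : C_2 (6T13, order 72), PGL(2,5) (6T14, order 120), S_6 (6T16, order 720). By Dedekind's theorem, for a prime p not dividing disc(f) the degrees of the irreducible factors of f mod p form the cycle type of an element of G. Factoring f modulo the 22 such primes p <= 89 (skipping 2, 5, which divide the discriminant), each new pattern first appears at: mod 3: f = (x^3 + x^2 + 2x + 1)(x^3 + 2x^2 + x + 1), pattern 3+3; mod 7: f = (x^2 + 2x + 5)(x^2 + 3x + 6)(x^2 + 4x + 1), pattern 2+2+2; mod 13: f = (x + 2)(x + 7)(x^4 + 5x^3 + 12x + 6), pattern 4+1+1; mod 43: f = (x + 10)(x + 29)(x^2 + 39x + 8)(x^2 + 39x + 14), pattern 2+2+1+1. No other pattern occurs in this range, so the set of observed cycle types is {3+3, 2+2+2, 4+1+1, 2+2+1+1}. The candidates containing elements of all these cycle types are S_4 (6T8) of order 24, S_4 x C_2 (6T11) of order 48, PGL(2,5) (6T14) of order 120, S_6 (6T16) of order 720; the others are excluded. The observed types are precisely the cycle types that occur in S_4 (6T8) (apart from the identity). Each of the other remaining candidates has further cycle types, and by the Chebotarev density theorem the matching factorization patterns would occur for a proportion of primes equal to their share of the group: S_4 x C_2 (6T11) additionally contains elements of type 6, 4+2, 2+1+1+1+1 (17 of its 48 elements, about 35% of primes); PGL(2,5) (6T14) additionally contains elements of type 6, 5+1 (44 of its 120 elements, about 37% of primes); S_6 (6T16) additionally contains elements of type 6, 5+1, 4+2, 3+2+1, 3+1+1+1, 2+1+1+1+1 (529 of its 720 elements, about 73% of primes). None of the 22 primes tested shows any such pattern (for each of these groups the chance of that is below 10^-4), which rules them out. Hence G = S_4 (6T8), of order 24. The Galois group S_4 (6T8) has order 24, so the splitting field has degree 24 over Q.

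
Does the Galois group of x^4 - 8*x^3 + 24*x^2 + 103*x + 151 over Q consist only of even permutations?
The polynomial is irreducible of degree 4 over Q. Its discriminant is 8038045125, which is not a perfect square. A Galois group lies in the alternating group exactly when the discriminant is a square in Q, so the Galois group (C_4) is not contained in A_4.

No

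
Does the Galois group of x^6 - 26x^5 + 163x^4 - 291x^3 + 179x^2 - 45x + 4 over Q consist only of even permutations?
The polynomial is irreducible of degree 6 over Q. Its discriminant is 30991489 = 5567^2, a perfect square. A Galois group lies in the alternating group exactly when the discriminant is a square in Q, so the Galois group (PSL(2,5)) is contained in A_6.

Yes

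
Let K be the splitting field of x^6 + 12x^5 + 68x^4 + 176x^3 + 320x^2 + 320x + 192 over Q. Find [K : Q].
The degree of the splitting field over Q equals the order of the Galois group, so first determine the group. The polynomial f is an irreducible sextic over Q, so G = Gal(f/Q) is one of the 16 transitive subgroups 6T1, ..., 6T16 of S_6. The discriminant of f is -7990769474338816, which is not a perfect square, so G is not contained in A_6. The transitive groups of degree 6 not contained in A_6 are: C_6 (6T1, order 6), S_3 (6T2, order 6), D_6 (6T3, order 12), C_3 x S_3 (6T5, order 18), A_4 x C_2 (6T6, order 24), S_4 (6T8, order 24), S_3 x S_3 (6T9, order 36), S_4 x C_2 (6T11, order 48), (S_3 x S_3) : C_2 (6T13, order 72), PGL(2,5) (6T14, order 120), S_6 (6T16, order 720). By Dedekind's theorem, for a prime p not dividing disc(f) the degrees of the irreducible factors of f mod p form the cycle type of an element of G. Factoring f modulo the 17 such primes p <= 71 (skipping 2, 11, 31, which divide the discriminant), each new pattern first appears at: mod 3: f = (x)(x + 2)(x^4 + x^3 + 2x + 1), pattern 4+1+1; mod 5: f = (x^3 + 2x + 4)(x^3 + 2x^2 + x + 3), pattern 3+3; mod 7: f = (x^6 + 5x^5 + 5x^4 + x^3 + 5x^2 + 5x + 3), pattern 6; mod 13: f = (x^2 + 6x + 7)(x^4 + 6x^3 + 12x^2 + 10x + 7), pattern 4+2; mod 37: f = (x + 5)(x + 25)(x^2 + 9x + 13)(x^2 + 10x + 10), pattern 2+2+1+1; mod 47: f = (x + 5)(x + 15)(x + 41)(x + 42)(x^2 + 3x + 15), pattern 2+1+1+1+1; mod 67: f = (x^2 + 35x + 24)(x^2 + 55x + 52)(x^2 + 56x + 62), pattern 2+2+2. No other pattern occurs in this range, so the set of observed cycle types is {4+1+1, 3+3, 6, 4+2, 2+2+1+1, 2+1+1+1+1, 2+2+2}. The candidates containing elements of all these cycle types are S_4 x C_2 (6T11) of order 48, S_6 (6T16) of order 720; the others are excluded. The observed types are precisely the cycle types that occur in S_4 x C_2 (6T11) (apart from the identity). Each of the other remaining candidates has further cycle types, and by the Chebotarev density theorem the matching factorization patterns would occur for a proportion of primes equal to their share of the group: S_6 (6T16) additionally contains elements of type 5+1, 3+2+1, 3+1+1+1 (304 of its 720 elements, about 42% of primes). None of the 17 primes tested shows any such pattern (for each of these groups the chance of that is below 10^-4), which rules them out. Hence G = S_4 x C_2 (6T11), of order 48. The Galois group S_4 x C_2 (6T11) has order 48, so the splitting field has degree 48 over Q.

48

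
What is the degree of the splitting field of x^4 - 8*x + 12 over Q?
The degree of the splitting field over Q equals the order of the Galois group, so first determine the group. The polynomial is an irreducible quartic over Q and its discriminant is 331776 = 576^2, a perfect square, so the Galois group is contained in A_4. The resolvent cubic y^3 - 48*y - 64 is irreducible over Q. An irreducible resolvent with square discriminant gives A_4. The Galois group A_4 (4T4) has order 12, so the splitting field has degree 12 over Q.

12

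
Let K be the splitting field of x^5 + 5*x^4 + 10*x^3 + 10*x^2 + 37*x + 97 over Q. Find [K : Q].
120

The degree of the splitting field over Q equals the order of the Galois group, so first determine the group. The polynomial f is an irreducible quintic over Q, so G = Gal(f/Q) is a transitive subgroup of S_5: one of C_5 (5T1, order 5), D_5 (5T2, order 10), F_20 (5T3, order 20), A_5 (5T4, order 60) or S_5 (5T5, order 120). The discriminant of f is 61018734592, which is not a perfect square, so G is not contained in A_5. The transitive groups of degree 5 not contained in A_5 are: F_20 (5T3, order 20), S_5 (5T5, order 120). By Dedekind's theorem, for a prime p not dividing disc(f) the degrees of the irreducible factors of f mod p form the cycle type of an element of G. Factoring f modulo the 5 such primes p <= 13 (skipping 2, which divides the discriminant), each new pattern first appears at: mod 3: f = (x^5 + 2x^4 + x^3 + x^2 + x + 1), pattern 5; mod 5: f = (x + 4)(x^4 + x^3 + x^2 + x + 3), pattern 4+1; mod 13: f = (x + 7)(x + 11)(x^3 + 11x + 7), pattern 3+1+1. No other pattern occurs in this range, so the set of observed cycle types is {5, 4+1, 3+1+1}. Among the candidates above, the only group containing elements of all these cycle types is S_5 (5T5) — F_20 (5T3) lacks at least one of them. Hence G = S_5 (5T5), of order 120. The Galois group S_5 (5T5) has order 120, so the splitting field has degree 120 over Q.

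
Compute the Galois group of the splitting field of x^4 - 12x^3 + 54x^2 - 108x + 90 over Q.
The polynomial is an irreducible quartic over Q and its discriminant is 186624 = 432^2, a perfect square, so the Galois group is contained in A_4. The resolvent cubic y^3 - 54*y^2 + 936*y - 5184 splits completely over Q, which gives the Klein four-group V_4.

4T2: V_4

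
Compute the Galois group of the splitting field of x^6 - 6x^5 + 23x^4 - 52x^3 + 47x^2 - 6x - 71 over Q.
The polynomial f is an irreducible sextic over Q, so G = Gal(f/Q) is one of the 16 transitive subgroups 6T1, ..., 6T16 of S_6. The discriminant of f is 164995463643136 = 12845056^2, a perfect square, so G is contained in A_6. The transitive groups of degree 6 contained in A_6 are: A_4 (6T4, order 12), S_4 (6T7, order 24), (C_3 x C_3) : C_4 (6T10, order 36), PSL(2,5) (6T12, order 60), A_6 (6T15, order 360). By Dedekind's theorem, for a prime p not dividing disc(f) the degrees of the irreducible factors of f mod p form the cycle type of an element of G. Factoring f modulo the 33 such primes p <= 149 (skipping 2, 7, which divide the discriminant), each new pattern first appears at: mod 3: f = (x^3 + x^2 + x + 2)(x^3 + 2x^2 + 2x + 2), pattern 3+3; mod 13: f = (x + 3)(x + 8)(x^2 + 11x + 6)(x^2 + 11x + 7), pattern 2+2+1+1. No other pattern occurs in this range, so the set of observed cycle types is {3+3, 2+2+1+1}. The candidates containing elements of all these cycle types are A_4 (6T4) of order 12, S_4 (6T7) of order 24, (C_3 x C_3) : C_4 (6T10) of order 36, PSL(2,5) (6T12) of order 60, A_6 (6T15) of order 360; the others are excluded. The observed types are precisely the cycle types that occur in A_4 (6T4) (apart from the identity). Each of the other remaining candidates has further cycle types, and by the Chebotarev density theorem the matching factorization patterns would occur for a proportion of primes equal to their share of the group: S_4 (6T7) additionally contains elements of type 4+2 (6 of its 24 elements, about 25% of primes); (C_3 x C_3) : C_4 (6T10) additionally contains elements of type 4+2, 3+1+1+1 (22 of its 36 elements, about 61% of primes); PSL(2,5) (6T12) additionally contains elements of type 5+1 (24 of its 60 elements, about 40% of primes); A_6 (6T15) additionally contains elements of type 5+1, 4+2, 3+1+1+1 (274 of its 360 elements, about 76% of primes). None of the 33 primes tested shows any such pattern (for each of these groups the chance of that is below 10^-4), which rules them out. Hence G = A_4 (6T4), of order 12.

A_4, A_4 acting on 6 points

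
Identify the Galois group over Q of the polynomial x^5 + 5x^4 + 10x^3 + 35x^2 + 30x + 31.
The polynomial f is an irreducible quintic over Q, so G = Gal(f/Q) is a transitive subgroup of S_5: one of C_5 (5T1, order 5), D_5 (5T2, order 10), F_20 (5T3, order 20), A_5 (5T4, order 60) or S_5 (5T5, order 120). The discriminant of f is 12189453125, which is not a perfect square, so G is not contained in A_5. The transitive groups of degree 5 not contained in A_5 are: F_20 (5T3, order 20), S_5 (5T5, order 120). By Dedekind's theorem, for a prime p not dividing disc(f) the degrees of the irreducible factors of f mod p form the cycle type of an element of G. Factoring f modulo the 18 such primes p <= 67 (skipping 5, which divides the discriminant), each new pattern first appears at: mod 2: f = (x + 1)(x^4 + x + 1), pattern 4+1; mod 11: f = (x^5 + 5x^4 + 10x^3 + 2x^2 + 8x + 9), pattern 5; mod 19: f = (x + 5)(x^2 + 2x + 6)(x^2 + 17x + 8), pattern 2+2+1; mod 31: f = (x)(x + 7)(x + 9)(x + 25)(x + 26), pattern 1+1+1+1+1. No other pattern occurs in this range, so the set of observed cycle types is {4+1, 5, 2+2+1, 1+1+1+1+1}. The candidates containing elements of all these cycle types are F_20 (5T3) of order 20, S_5 (5T5) of order 120; the others are excluded. The observed types are precisely the cycle types that occur in F_20 (5T3). Each of the other remaining candidates has further cycle types, and by the Chebotarev density theorem the matching factorization patterns would occur for a proportion of primes equal to their share of the group: S_5 (5T5) additionally contains elements of type 3+2, 3+1+1, 2+1+1+1 (50 of its 120 elements, about 42% of primes). None of the 18 primes tested shows any such pattern (for each of these groups the chance of that is below 10^-4), which rules them out. Hence G = F_20 (5T3), of order 20.

5T3: F_20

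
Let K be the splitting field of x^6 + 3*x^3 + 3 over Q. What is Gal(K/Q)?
C_3 x S_3, the group 6T5 of order 18

The polynomial f is an irreducible sextic over Q, so G = Gal(f/Q) is one of the 16 transitive subgroups 6T1, ..., 6T16 of S_6. The discriminant of f is -177147, which is not a perfect square, so G is not contained in A_6. The transitive groups of degree 6 not contained in A_6 are: C_6 (6T1, order 6), S_3 (6T2, order 6), D_6 (6T3, order 12), C_3 x S_3 (6T5, order 18), A_4 x C_2 (6T6, order 24), S_4 (6T8, order 24), S_3 x S_3 (6T9, order 36), S_4 x C_2 (6T11, order 48), (S_3 x S_3) : C_2 (6T13, order 72), PGL(2,5) (6T14, order 120), S_6 (6T16, order 720). By Dedekind's theorem, for a prime p not dividing disc(f) the degrees of the irreducible factors of f mod p form the cycle type of an element of G. Factoring f modulo the 33 such primes p <= 139 (skipping 3, which divides the discriminant), each new pattern first appears at: mod 2: f = (x^6 + x^3 + 1), pattern 6; mod 7: f = (x + 3)(x + 5)(x + 6)(x^3 + 4), pattern 3+1+1+1; mod 17: f = (x^2 + 5x + 7)(x^2 + 13x + 7)(x^2 + 16x + 7), pattern 2+2+2; mod 19: f = (x^3 + 9)(x^3 + 13), pattern 3+3; mod 73: f = (x + 42)(x + 43)(x + 44)(x + 51)(x + 52)(x + 60), pattern 1+1+1+1+1+1. No other pattern occurs in this range, so the set of observed cycle types is {6, 3+1+1+1, 2+2+2, 3+3, 1+1+1+1+1+1}. The candidates containing elements of all these cycle types are C_3 x S_3 (6T5) of order 18, S_3 x S_3 (6T9) of order 36, (S_3 x S_3) : C_2 (6T13) of order 72, S_6 (6T16) of order 720; the others are excluded. The observed types are precisely the cycle types that occur in C_3 x S_3 (6T5). Each of the other remaining candidates has further cycle types, and by the Chebotarev density theorem the matching factorization patterns would occur for a proportion of primes equal to their share of the group: S_3 x S_3 (6T9) additionally contains elements of type 2+2+1+1 (9 of its 36 elements, about 25% of primes); (S_3 x S_3) : C_2 (6T13) additionally contains elements of type 4+2, 3+2+1, 2+2+1+1, 2+1+1+1+1 (45 of its 72 elements, about 62% of primes); S_6 (6T16) additionally contains elements of type 5+1, 4+2, 4+1+1, 3+2+1, 2+2+1+1, 2+1+1+1+1 (504 of its 720 elements, about 70% of primes). None of the 33 primes tested shows any such pattern (for each of these groups the chance of that is below 10^-4), which rules them out. Hence G = C_3 x S_3 (6T5), of order 18.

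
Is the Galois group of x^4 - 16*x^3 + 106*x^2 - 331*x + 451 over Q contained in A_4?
The polynomial is irreducible of degree 4 over Q. Its discriminant is 14535125, which is not a perfect square. A Galois group lies in the alternating group exactly when the discriminant is a square in Q, so the Galois group (C_4) is not contained in A_4.

No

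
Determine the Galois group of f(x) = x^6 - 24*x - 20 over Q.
6T15: A_6

The polynomial f is an irreducible sextic over Q, so G = Gal(f/Q) is one of the 16 transitive subgroups 6T1, ..., 6T16 of S_6. The discriminant of f is 746496000000 = 864000^2, a perfect square, so G is contained in A_6. The transitive groups of degree 6 contained in A_6 are: A_4 (6T4, order 12), S_4 (6T7, order 24), (C_3 x C_3) : C_4 (6T10, order 36), PSL(2,5) (6T12, order 60), A_6 (6T15, order 360). By Dedekind's theorem, for a prime p not dividing disc(f) the degrees of the irreducible factors of f mod p form the cycle type of an element of G. Factoring f modulo the 6 such primes p <= 23 (skipping 2, 3, 5, which divide the discriminant), each new pattern first appears at: mod 7: f = (x + 4)(x^5 + 3x^4 + 2x^3 + 6x^2 + 4x + 2), pattern 5+1; mod 23: f = (x + 2)(x + 11)(x + 16)(x^3 + 17x^2 + 13x + 7), pattern 3+1+1+1. No other pattern occurs in this range, so the set of observed cycle types is {5+1, 3+1+1+1}. Among the candidates above, the only group containing elements of all these cycle types is A_6 (6T15) — each of A_4 (6T4), S_4 (6T7), (C_3 x C_3) : C_4 (6T10), PSL(2,5) (6T12) lacks at least one of them. Hence G = A_6 (6T15), of order 360.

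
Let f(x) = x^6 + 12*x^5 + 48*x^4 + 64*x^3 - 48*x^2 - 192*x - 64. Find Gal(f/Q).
The polynomial f is an irreducible sextic over Q, so G = Gal(f/Q) is one of the 16 transitive subgroups 6T1, ..., 6T16 of S_6. The discriminant of f is -450868486864896, which is not a perfect square, so G is not contained in A_6. The transitive groups of degree 6 not contained in A_6 are: C_6 (6T1, order 6), S_3 (6T2, order 6), D_6 (6T3, order 12), C_3 x S_3 (6T5, order 18), A_4 x C_2 (6T6, order 24), S_4 (6T8, order 24), S_3 x S_3 (6T9, order 36), S_4 x C_2 (6T11, order 48), (S_3 x S_3) : C_2 (6T13, order 72), PGL(2,5) (6T14, order 120), S_6 (6T16, order 720). By Dedekind's theorem, for a prime p not dividing disc(f) the degrees of the irreducible factors of f mod p form the cycle type of an element of G. Factoring f modulo the 33 such primes p <= 149 (skipping 2, 3, which divide the discriminant), each new pattern first appears at: mod 5: f = (x^3 + 3x^2 + x + 2)(x^3 + 4x^2 + 3), pattern 3+3; mod 7: f = (x^6 + 5x^5 + 6x^4 + x^3 + x^2 + 4x + 6), pattern 6; mod 17: f = (x + 6)(x + 15)(x^2 + 4x + 1)(x^2 + 4x + 11), pattern 2+2+1+1; mod 19: f = (x + 7)(x + 9)(x + 14)(x + 16)(x^2 + 4x + 9), pattern 2+1+1+1+1; mod 71: f = (x^2 + 4x + 7)(x^2 + 4x + 22)(x^2 + 4x + 42), pattern 2+2+2. No other pattern occurs in this range, so the set of observed cycle types is {3+3, 6, 2+2+1+1, 2+1+1+1+1, 2+2+2}. The candidates containing elements of all these cycle types are A_4 x C_2 (6T6) of order 24, S_4 x C_2 (6T11) of order 48, (S_3 x S_3) : C_2 (6T13) of order 72, S_6 (6T16) of order 720; the others are excluded. The observed types are precisely the cycle types that occur in A_4 x C_2 (6T6) (apart from the identity). Each of the other remaining candidates has further cycle types, and by the Chebotarev density theorem the matching factorization patterns would occur for a proportion of primes equal to their share of the group: S_4 x C_2 (6T11) additionally contains elements of type 4+2, 4+1+1 (12 of its 48 elements, about 25% of primes); (S_3 x S_3) : C_2 (6T13) additionally contains elements of type 4+2, 3+2+1, 3+1+1+1 (34 of its 72 elements, about 47% of primes); S_6 (6T16) additionally contains elements of type 5+1, 4+2, 4+1+1, 3+2+1, 3+1+1+1 (484 of its 720 elements, about 67% of primes). None of the 33 primes tested shows any such pattern (for each of these groups the chance of that is below 10^-4), which rules them out. Hence G = A_4 x C_2 (6T6), of order 24.

A_4 x C_2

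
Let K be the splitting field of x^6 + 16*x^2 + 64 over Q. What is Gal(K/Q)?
The polynomial f is an irreducible sextic over Q, so G = Gal(f/Q) is one of the 16 transitive subgroups 6T1, ..., 6T16 of S_6. The discriminant of f is -66039417143296, which is not a perfect square, so G is not contained in A_6. The transitive groups of degree 6 not contained in A_6 are: C_6 (6T1, order 6), S_3 (6T2, order 6), D_6 (6T3, order 12), C_3 x S_3 (6T5, order 18), A_4 x C_2 (6T6, order 24), S_4 (6T8, order 24), S_3 x S_3 (6T9, order 36), S_4 x C_2 (6T11, order 48), (S_3 x S_3) : C_2 (6T13, order 72), PGL(2,5) (6T14, order 120), S_6 (6T16, order 720). By Dedekind's theorem, for a prime p not dividing disc(f) the degrees of the irreducible factors of f mod p form the cycle type of an element of G. Factoring f modulo the 17 such primes p <= 67 (skipping 2, 31, which divide the discriminant), each new pattern first appears at: mod 3: f = (x + 1)(x + 2)(x^4 + x^2 + 2), pattern 4+1+1; mod 5: f = (x^3 + x^2 + 3x + 4)(x^3 + 4x^2 + 3x + 1), pattern 3+3; mod 7: f = (x^6 + 2x^2 + 1), pattern 6; mod 11: f = (x^2 + 3)(x^2 + 2x + 6)(x^2 + 9x + 6), pattern 2+2+2; mod 13: f = (x^2 + 11)(x^4 + 2x^2 + 7), pattern 4+2; mod 37: f = (x + 10)(x + 27)(x^2 + 18x + 27)(x^2 + 19x + 27), pattern 2+2+1+1; mod 47: f = (x + 10)(x + 18)(x + 29)(x + 37)(x^2 + 1), pattern 2+1+1+1+1. No other pattern occurs in this range, so the set of observed cycle types is {4+1+1, 3+3, 6, 2+2+2, 4+2, 2+2+1+1, 2+1+1+1+1}. The candidates containing elements of all these cycle types are S_4 x C_2 (6T11) of order 48, S_6 (6T16) of order 720; the others are excluded. The observed types are precisely the cycle types that occur in S_4 x C_2 (6T11) (apart from the identity). Each of the other remaining candidates has further cycle types, and by the Chebotarev density theorem the matching factorization patterns would occur for a proportion of primes equal to their share of the group: S_6 (6T16) additionally contains elements of type 5+1, 3+2+1, 3+1+1+1 (304 of its 720 elements, about 42% of primes). None of the 17 primes tested shows any such pattern (for each of these groups the chance of that is below 10^-4), which rules them out. Hence G = S_4 x C_2 (6T11), of order 48.

S_4 x C_2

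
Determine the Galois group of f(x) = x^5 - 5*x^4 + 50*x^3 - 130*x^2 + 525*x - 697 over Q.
A_5 (order 60)

The polynomial f is an irreducible quintic over Q, so G = Gal(f/Q) is a transitive subgroup of S_5: one of C_5 (5T1, order 5), D_5 (5T2, order 10), F_20 (5T3, order 20), A_5 (5T4, order 60) or S_5 (5T5, order 120). The discriminant of f is 67108864000000 = 8192000^2, a perfect square, so G is contained in A_5. The transitive groups of degree 5 contained in A_5 are: C_5 (5T1, order 5), D_5 (5T2, order 10), A_5 (5T4, order 60). By Dedekind's theorem, for a prime p not dividing disc(f) the degrees of the irreducible factors of f mod p form the cycle type of an element of G. Factoring f modulo the 2 such primes p <= 7 (skipping 2, 5, which divide the discriminant), each new pattern first appears at: mod 3: f = (x^5 + x^4 + 2x^3 + 2x^2 + 2), pattern 5; mod 7: f = (x + 2)(x + 4)(x^3 + 3x^2 + 3x + 3), pattern 3+1+1. No other pattern occurs in this range, so the set of observed cycle types is {5, 3+1+1}. Among the candidates above, the only group containing elements of all these cycle types is A_5 (5T4) — each of C_5 (5T1), D_5 (5T2) lacks at least one of them. Hence G = A_5 (5T4), of order 60.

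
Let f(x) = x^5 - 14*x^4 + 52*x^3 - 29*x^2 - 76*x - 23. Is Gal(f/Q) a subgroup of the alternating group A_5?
The polynomial is irreducible of degree 5 over Q. Its discriminant is 1012703329 = 31823^2, a perfect square. A Galois group lies in the alternating group exactly when the discriminant is a square in Q, so the Galois group (C_5) is contained in A_5.

Yes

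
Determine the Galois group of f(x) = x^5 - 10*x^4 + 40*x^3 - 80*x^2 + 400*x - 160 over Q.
The polynomial f is an irreducible quintic over Q, so G = Gal(f/Q) is a transitive subgroup of S_5: one of C_5 (5T1, order 5), D_5 (5T2, order 10), F_20 (5T3, order 20), A_5 (5T4, order 60) or S_5 (5T5, order 120). The discriminant of f is 1073741824000000 = 32768000^2, a perfect square, so G is contained in A_5. The transitive groups of degree 5 contained in A_5 are: C_5 (5T1, order 5), D_5 (5T2, order 10), A_5 (5T4, order 60). By Dedekind's theorem, for a prime p not dividing disc(f) the degrees of the irreducible factors of f mod p form the cycle type of an element of G. Factoring f modulo the 2 such primes p <= 7 (skipping 2, 5, which divide the discriminant), each new pattern first appears at: mod 3: f = (x^5 + 2x^4 + x^3 + x^2 + x + 2), pattern 5; mod 7: f = (x + 2)(x + 4)(x^3 + 5x^2 + 2x + 1), pattern 3+1+1. No other pattern occurs in this range, so the set of observed cycle types is {5, 3+1+1}. Among the candidates above, the only group containing elements of all these cycle types is A_5 (5T4) — each of C_5 (5T1), D_5 (5T2) lacks at least one of them. Hence G = A_5 (5T4), of order 60.

A_5 (also written A5)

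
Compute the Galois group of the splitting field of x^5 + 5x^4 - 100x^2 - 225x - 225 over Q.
D_5 (order 10)

The polynomial f is an irreducible quintic over Q, so G = Gal(f/Q) is a transitive subgroup of S_5: one of C_5 (5T1, order 5), D_5 (5T2, order 10), F_20 (5T3, order 20), A_5 (5T4, order 60) or S_5 (5T5, order 120). The discriminant of f is 23040000000000 = 4800000^2, a perfect square, so G is contained in A_5. The transitive groups of degree 5 contained in A_5 are: C_5 (5T1, order 5), D_5 (5T2, order 10), A_5 (5T4, order 60). By Dedekind's theorem, for a prime p not dividing disc(f) the degrees of the irreducible factors of f mod p form the cycle type of an element of G. Factoring f modulo the 23 such primes p <= 101 (skipping 2, 3, 5, which divide the discriminant), each new pattern first appears at: mod 7: f = (x^5 + 5x^4 + 5x^2 + 6x + 6), pattern 5; mod 17: f = (x + 16)(x^2 + x + 6)(x^2 + 5x + 12), pattern 2+2+1. No other pattern occurs in this range, so the set of observed cycle types is {5, 2+2+1}. The candidates containing elements of all these cycle types are D_5 (5T2) of order 10, A_5 (5T4) of order 60; the others are excluded. The observed types are precisely the cycle types that occur in D_5 (5T2) (apart from the identity). Each of the other remaining candidates has further cycle types, and by the Chebotarev density theorem the matching factorization patterns would occur for a proportion of primes equal to their share of the group: A_5 (5T4) additionally contains elements of type 3+1+1 (20 of its 60 elements, about 33% of primes). None of the 23 primes tested shows any such pattern (for each of these groups the chance of that is below 10^-4), which rules them out. Hence G = D_5 (5T2), of order 10.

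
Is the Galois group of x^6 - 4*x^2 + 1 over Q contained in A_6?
The polynomial is irreducible of degree 6 over Q. Its discriminant is -3356224, which is not a perfect square. A Galois group lies in the alternating group exactly when the discriminant is a square in Q, so the Galois group (S_4 x C_2) is not contained in A_6.

No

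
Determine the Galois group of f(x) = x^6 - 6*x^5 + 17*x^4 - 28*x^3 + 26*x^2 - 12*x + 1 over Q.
6T4: A_4

The polynomial f is an irreducible sextic over Q, so G = Gal(f/Q) is one of the 16 transitive subgroups 6T1, ..., 6T16 of S_6. The discriminant of f is 153664 = 392^2, a perfect square, so G is contained in A_6. The transitive groups of degree 6 contained in A_6 are: A_4 (6T4, order 12), S_4 (6T7, order 24), (C_3 x C_3) : C_4 (6T10, order 36), PSL(2,5) (6T12, order 60), A_6 (6T15, order 360). By Dedekind's theorem, for a prime p not dividing disc(f) the degrees of the irreducible factors of f mod p form the cycle type of an element of G. Factoring f modulo the 33 such primes p <= 149 (skipping 2, 7, which divide the discriminant), each new pattern first appears at: mod 3: f = (x^3 + x^2 + x + 2)(x^3 + 2x^2 + 2x + 2), pattern 3+3; mod 13: f = (x + 1)(x + 10)(x^2 + 11x + 9)(x^2 + 11x + 12), pattern 2+2+1+1. No other pattern occurs in this range, so the set of observed cycle types is {3+3, 2+2+1+1}. The candidates containing elements of all these cycle types are A_4 (6T4) of order 12, S_4 (6T7) of order 24, (C_3 x C_3) : C_4 (6T10) of order 36, PSL(2,5) (6T12) of order 60, A_6 (6T15) of order 360; the others are excluded. The observed types are precisely the cycle types that occur in A_4 (6T4) (apart from the identity). Each of the other remaining candidates has further cycle types, and by the Chebotarev density theorem the matching factorization patterns would occur for a proportion of primes equal to their share of the group: S_4 (6T7) additionally contains elements of type 4+2 (6 of its 24 elements, about 25% of primes); (C_3 x C_3) : C_4 (6T10) additionally contains elements of type 4+2, 3+1+1+1 (22 of its 36 elements, about 61% of primes); PSL(2,5) (6T12) additionally contains elements of type 5+1 (24 of its 60 elements, about 40% of primes); A_6 (6T15) additionally contains elements of type 5+1, 4+2, 3+1+1+1 (274 of its 360 elements, about 76% of primes). None of the 33 primes tested shows any such pattern (for each of these groups the chance of that is below 10^-4), which rules them out. Hence G = A_4 (6T4), of order 12.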